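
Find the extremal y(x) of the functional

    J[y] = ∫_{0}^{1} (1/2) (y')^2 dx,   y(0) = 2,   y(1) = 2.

The Lagrangian is L = (1/2) (y')^2.
Compute ∂L/∂y = 0, ∂L/∂y' = y'.
The Euler-Lagrange equation d/dx(∂L/∂y') − ∂L/∂y = 0 reduces to
    y'' = 0.
Its general solution is
    y(x) = A x + B,
with A, B fixed by the endpoint conditions.
Applying the endpoint conditions y(0) = 2 and y(1) = 2: solve A·0 + B = 2 and A·1 + B = 2. Subtracting gives A(1 − 0) = 2 − 2, so A = 0, and B = 2 − A·0 = 2. Therefore
    y(x) = 2.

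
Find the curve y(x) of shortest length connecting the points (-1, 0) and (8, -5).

Arc-length functional: J[y] = ∫ sqrt(1 + (y')^2) dx.
Lagrangian L = sqrt(1 + (y')^2) has no explicit y dependence, so ∂L/∂y = 0 and the Euler-Lagrange equation gives
    d/dx( y' / sqrt(1 + (y')^2) ) = 0  ⇒  y' / sqrt(1 + (y')^2) = const.
Hence y' is constant, so y(x) is affine.
Fitting the endpoints (-1, 0) and (8, -5):
    slope m = ((-5) − 0) / (8 − (-1)) = -5/9,
    intercept c = 0 − m·(-1) = -5/9.
Extremal: y(x) = (-5/9) x - 5/9.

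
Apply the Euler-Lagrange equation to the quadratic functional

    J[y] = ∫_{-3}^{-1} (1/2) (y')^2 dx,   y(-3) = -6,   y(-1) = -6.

The Lagrangian is L = (1/2) (y')^2.
Compute ∂L/∂y = 0, ∂L/∂y' = y'.
The Euler-Lagrange equation d/dx(∂L/∂y') − ∂L/∂y = 0 reduces to
    y'' = 0.
Its general solution is
    y(x) = A x + B,
with A, B fixed by the endpoint conditions.
Applying the endpoint conditions y(-3) = -6 and y(-1) = -6: solve A·-3 + B = -6 and A·-1 + B = -6. Subtracting gives A(-1 − -3) = -6 − -6, so A = 0, and B = -6 − A·-3 = -6. Therefore
    y(x) = -6.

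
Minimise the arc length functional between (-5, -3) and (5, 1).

Arc-length functional: J[y] = ∫ sqrt(1 + (y')^2) dx.
Lagrangian L = sqrt(1 + (y')^2) has no explicit y dependence, so ∂L/∂y = 0 and the Euler-Lagrange equation gives
    d/dx( y' / sqrt(1 + (y')^2) ) = 0  ⇒  y' / sqrt(1 + (y')^2) = const.
Hence y' is constant, so y(x) is affine.
Fitting the endpoints (-5, -3) and (5, 1):
    slope m = (1 − (-3)) / (5 − (-5)) = 2/5,
    intercept c = (-3) − m·(-5) = -1.
Extremal: y(x) = (2/5) x - 1.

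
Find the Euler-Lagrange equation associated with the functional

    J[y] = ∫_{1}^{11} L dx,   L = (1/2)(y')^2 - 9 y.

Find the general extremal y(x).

The Lagrangian is L = (1/2)(y')^2 - 9 y.
∂L/∂y = -9.
∂L/∂y' = y'.
The Euler-Lagrange equation d/dx(∂L/∂y') − ∂L/∂y = 0 becomes:
    y'' + 9 = 0
General solution: y(x) = -(9/2) x^2 + A x + B, where A and B are arbitrary constants fixed by the endpoint conditions.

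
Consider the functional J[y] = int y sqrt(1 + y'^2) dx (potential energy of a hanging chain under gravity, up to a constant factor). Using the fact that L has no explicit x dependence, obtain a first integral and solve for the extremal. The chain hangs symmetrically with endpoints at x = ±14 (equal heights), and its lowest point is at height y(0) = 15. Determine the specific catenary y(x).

The Lagrangian L(y, y') = y sqrt(1 + y'^2) has no explicit x dependence, so the Beltrami identity applies:
    L − y' ∂L/∂y' = C.
Compute ∂L/∂y' = y · y' / sqrt(1 + y'^2). Then
    L − y' ∂L/∂y'
    = y sqrt(1 + y'^2) − y · y'^2 / sqrt(1 + y'^2)
    = y (1 + y'^2 − y'^2) / sqrt(1 + y'^2)
    = y / sqrt(1 + y'^2) = C.
Squaring gives y^2 = C^2 (1 + y'^2), i.e.
    y'^2 = y^2 / C^2 − 1.
Separating variables,
    dy / sqrt(y^2 − C^2) = dx / C,
and integrating gives arccosh(y / C) = (x − a)/C, so
    y(x) = C cosh((x − a)/C),
the catenary. The constants C and a are fixed by the two endpoint conditions (and, for the hanging-chain problem, the length constraint selects C).
Now fit the given data. The endpoints x = ±14 are symmetric at equal height, so the catenary is even about its minimum: a = 0 and y(x) = C cosh(x/C). The lowest point is y(0) = C cosh(0) = C, and we are told y(0) = 15, so C = 15. Therefore
    y(x) = 15 cosh(x/15),
and at the endpoints
    y(±14) = 15 cosh(14/15).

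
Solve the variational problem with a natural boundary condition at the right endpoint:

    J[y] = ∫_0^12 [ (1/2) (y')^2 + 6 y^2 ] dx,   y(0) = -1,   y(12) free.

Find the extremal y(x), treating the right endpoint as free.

The Lagrangian L = (1/2) (y')^2 + 6 y^2 gives
    ∂L/∂y = 12 y,   ∂L/∂y' = y'.
Euler-Lagrange: y'' − 12 y = 0.
With k = sqrt(12), the general solution is
    y(x) = A cosh(sqrt(12) x) + B sinh(sqrt(12) x).
Fixed left endpoint y(0) = -1 ⇒ A = -1.
The right endpoint x = 12 is free, so the natural (transversality) condition is ∂L/∂y' |_{x=12} = 0, i.e. y'(12) = 0.
Compute y'(x) = A k sinh(k x) + B k cosh(k x), so
    y'(12) = A k sinh(k·12) + B k cosh(k·12) = 0
    ⇒ B = −A tanh(k·12) = tanh(sqrt(12)·12).
Therefore the extremal is
    y(x) = −cosh(sqrt(12) x) + tanh(sqrt(12)·12) sinh(sqrt(12) x).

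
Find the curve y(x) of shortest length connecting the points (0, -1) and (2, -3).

Arc-length functional: J[y] = ∫ sqrt(1 + (y')^2) dx.
Lagrangian L = sqrt(1 + (y')^2) has no explicit y dependence, so ∂L/∂y = 0 and the Euler-Lagrange equation gives
    d/dx( y' / sqrt(1 + (y')^2) ) = 0  ⇒  y' / sqrt(1 + (y')^2) = const.
Hence y' is constant, so y(x) is affine.
Fitting the endpoints (0, -1) and (2, -3):
    slope m = ((-3) − (-1)) / (2 − 0) = -1,
    intercept c = (-1) − m·0 = -1.
Extremal: y(x) = -x - 1.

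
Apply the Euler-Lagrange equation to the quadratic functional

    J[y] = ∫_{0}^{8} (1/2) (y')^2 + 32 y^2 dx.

The Lagrangian is L = (1/2) (y')^2 + 32 y^2.
Compute ∂L/∂y = 64y, ∂L/∂y' = y'.
The Euler-Lagrange equation d/dx(∂L/∂y') − ∂L/∂y = 0 reduces to
    y'' − 64 y = 0.
Its general solution is
    y(x) = A e^(8x) + B e^(−8x),
with A, B fixed by the endpoint conditions.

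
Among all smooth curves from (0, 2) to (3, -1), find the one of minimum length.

Arc-length functional: J[y] = ∫ sqrt(1 + (y')^2) dx.
Lagrangian L = sqrt(1 + (y')^2) has no explicit y dependence, so ∂L/∂y = 0 and the Euler-Lagrange equation gives
    d/dx( y' / sqrt(1 + (y')^2) ) = 0  ⇒  y' / sqrt(1 + (y')^2) = const.
Hence y' is constant, so y(x) is affine.
Fitting the endpoints (0, 2) and (3, -1):
    slope m = ((-1) − 2) / (3 − 0) = -1,
    intercept c = 2 − m·0 = 2.
Extremal: y(x) = -x + 2.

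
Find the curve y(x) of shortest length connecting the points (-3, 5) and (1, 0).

Arc-length functional: J[y] = ∫ sqrt(1 + (y')^2) dx.
Lagrangian L = sqrt(1 + (y')^2) has no explicit y dependence, so ∂L/∂y = 0 and the Euler-Lagrange equation gives
    d/dx( y' / sqrt(1 + (y')^2) ) = 0  ⇒  y' / sqrt(1 + (y')^2) = const.
Hence y' is constant, so y(x) is affine.
Fitting the endpoints (-3, 5) and (1, 0):
    slope m = (0 − 5) / (1 − (-3)) = -5/4,
    intercept c = 5 − m·(-3) = 5/4.
Extremal: y(x) = (-5/4) x + 5/4.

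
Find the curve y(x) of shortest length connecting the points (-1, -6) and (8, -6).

Arc-length functional: J[y] = ∫ sqrt(1 + (y')^2) dx.
Lagrangian L = sqrt(1 + (y')^2) has no explicit y dependence, so ∂L/∂y = 0 and the Euler-Lagrange equation gives
    d/dx( y' / sqrt(1 + (y')^2) ) = 0  ⇒  y' / sqrt(1 + (y')^2) = const.
Hence y' is constant, so y(x) is affine.
Fitting the endpoints (-1, -6) and (8, -6):
    slope m = ((-6) − (-6)) / (8 − (-1)) = 0,
    intercept c = (-6) − m·(-1) = -6.
Extremal: y(x) = -6.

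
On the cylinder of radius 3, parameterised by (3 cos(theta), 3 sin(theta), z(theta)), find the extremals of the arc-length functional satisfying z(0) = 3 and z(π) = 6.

Parameterise the cylinder of radius R = 3 as
    r(θ) = (3 cos θ, 3 sin θ, z(θ)).
The arc-length element is
    ds = sqrt(9 + (dz/dθ)^2) dθ,
so the Lagrangian is L = sqrt(9 + z'^2).
L depends on z' only, not on z or θ, so ∂L/∂z = 0 and
    ∂L/∂z' = z' / sqrt(9 + z'^2).
The Euler-Lagrange equation gives
    d/dθ( z' / sqrt(9 + z'^2) ) = 0,
so z' is constant. Integrating once:
    z(θ) = a θ + b,
a helix on the cylinder (a straight line when the cylinder is unrolled). The constants a, b are determined by the endpoint conditions.
With endpoint conditions z(0) = 3 and z(π) = 6: from z(0) = b we get b = 3, and a·π + 3 = 6 gives a = 3/π, so
    z(θ) = (3/π) θ + 3.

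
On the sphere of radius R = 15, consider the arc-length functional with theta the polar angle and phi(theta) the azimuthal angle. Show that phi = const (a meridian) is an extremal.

On the sphere of radius R = 15 with spherical coordinates (θ, φ), the induced metric is
    ds^2 = 225(dθ^2 + sin^2(θ) dφ^2).
Using θ as the parameter, the arc-length functional becomes
    J[φ] = ∫ 15 sqrt(1 + sin^2(θ) (dφ/dθ)^2) dθ.
So L = 15 sqrt(1 + sin^2(θ) φ'^2). Compute
    ∂L/∂φ = 0  (L has no explicit φ dependence),
    ∂L/∂φ' = 15 sin^2(θ) φ' / sqrt(1 + sin^2(θ) φ'^2).
For the candidate φ(θ) = c (constant), φ' = 0, so ∂L/∂φ' evaluated along the candidate vanishes, and ∂L/∂φ is identically zero. Hence
    d/dθ(∂L/∂φ') − ∂L/∂φ = 0
is satisfied. Therefore meridians φ = const are extremals of arc length — they are geodesics on the sphere.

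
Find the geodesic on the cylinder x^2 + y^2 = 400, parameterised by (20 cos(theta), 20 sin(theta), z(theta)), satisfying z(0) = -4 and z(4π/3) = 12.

Parameterise the cylinder of radius R = 20 as
    r(θ) = (20 cos θ, 20 sin θ, z(θ)).
The arc-length element is
    ds = sqrt(400 + (dz/dθ)^2) dθ,
so the Lagrangian is L = sqrt(400 + z'^2).
L depends on z' only, not on z or θ, so ∂L/∂z = 0 and
    ∂L/∂z' = z' / sqrt(400 + z'^2).
The Euler-Lagrange equation gives
    d/dθ( z' / sqrt(400 + z'^2) ) = 0,
so z' is constant. Integrating once:
    z(θ) = a θ + b,
a helix on the cylinder (a straight line when the cylinder is unrolled). The constants a, b are determined by the endpoint conditions.
With endpoint conditions z(0) = -4 and z(4π/3) = 12: from z(0) = b we get b = -4, and a·4π/3 + -4 = 12 gives a = 12/π, so
    z(θ) = (12/π) θ − 4.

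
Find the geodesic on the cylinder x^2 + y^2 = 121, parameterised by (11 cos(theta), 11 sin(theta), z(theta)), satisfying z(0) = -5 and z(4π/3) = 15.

Parameterise the cylinder of radius R = 11 as
    r(θ) = (11 cos θ, 11 sin θ, z(θ)).
The arc-length element is
    ds = sqrt(121 + (dz/dθ)^2) dθ,
so the Lagrangian is L = sqrt(121 + z'^2).
L depends on z' only, not on z or θ, so ∂L/∂z = 0 and
    ∂L/∂z' = z' / sqrt(121 + z'^2).
The Euler-Lagrange equation gives
    d/dθ( z' / sqrt(121 + z'^2) ) = 0,
so z' is constant. Integrating once:
    z(θ) = a θ + b,
a helix on the cylinder (a straight line when the cylinder is unrolled). The constants a, b are determined by the endpoint conditions.
With endpoint conditions z(0) = -5 and z(4π/3) = 15: from z(0) = b we get b = -5, and a·4π/3 + -5 = 15 gives a = 15/π, so
    z(θ) = (15/π) θ − 5.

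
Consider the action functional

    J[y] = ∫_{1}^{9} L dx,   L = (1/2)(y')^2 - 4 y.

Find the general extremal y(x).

The Lagrangian is L = (1/2)(y')^2 - 4 y.
∂L/∂y = -4.
∂L/∂y' = y'.
The Euler-Lagrange equation d/dx(∂L/∂y') − ∂L/∂y = 0 becomes:
    y'' + 4 = 0
General solution: y(x) = -2 x^2 + A x + B, where A and B are arbitrary constants fixed by the endpoint conditions.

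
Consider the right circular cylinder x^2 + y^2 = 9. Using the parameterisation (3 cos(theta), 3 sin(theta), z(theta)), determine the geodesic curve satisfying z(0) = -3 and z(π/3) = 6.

Parameterise the cylinder of radius R = 3 as
    r(θ) = (3 cos θ, 3 sin θ, z(θ)).
The arc-length element is
    ds = sqrt(9 + (dz/dθ)^2) dθ,
so the Lagrangian is L = sqrt(9 + z'^2).
L depends on z' only, not on z or θ, so ∂L/∂z = 0 and
    ∂L/∂z' = z' / sqrt(9 + z'^2).
The Euler-Lagrange equation gives
    d/dθ( z' / sqrt(9 + z'^2) ) = 0,
so z' is constant. Integrating once:
    z(θ) = a θ + b,
a helix on the cylinder (a straight line when the cylinder is unrolled). The constants a, b are determined by the endpoint conditions.
With endpoint conditions z(0) = -3 and z(π/3) = 6: from z(0) = b we get b = -3, and a·π/3 + -3 = 6 gives a = 27/π, so
    z(θ) = (27/π) θ − 3.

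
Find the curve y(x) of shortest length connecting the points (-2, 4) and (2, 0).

Arc-length functional: J[y] = ∫ sqrt(1 + (y')^2) dx.
Lagrangian L = sqrt(1 + (y')^2) has no explicit y dependence, so ∂L/∂y = 0 and the Euler-Lagrange equation gives
    d/dx( y' / sqrt(1 + (y')^2) ) = 0  ⇒  y' / sqrt(1 + (y')^2) = const.
Hence y' is constant, so y(x) is affine.
Fitting the endpoints (-2, 4) and (2, 0):
    slope m = (0 − 4) / (2 − (-2)) = -1,
    intercept c = 4 − m·(-2) = 2.
Extremal: y(x) = -x + 2.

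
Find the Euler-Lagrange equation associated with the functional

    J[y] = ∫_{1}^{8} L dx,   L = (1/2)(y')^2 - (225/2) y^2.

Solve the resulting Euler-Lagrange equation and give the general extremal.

The Lagrangian is L = (1/2)(y')^2 - (225/2) y^2.
∂L/∂y = -225y.
∂L/∂y' = y'.
The Euler-Lagrange equation d/dx(∂L/∂y') − ∂L/∂y = 0 becomes:
    y'' + 225 y = 0
General solution: y(x) = A sin(15x) + B cos(15x), where A and B are arbitrary constants fixed by the endpoint conditions.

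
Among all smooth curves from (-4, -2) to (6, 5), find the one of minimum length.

Arc-length functional: J[y] = ∫ sqrt(1 + (y')^2) dx.
Lagrangian L = sqrt(1 + (y')^2) has no explicit y dependence, so ∂L/∂y = 0 and the Euler-Lagrange equation gives
    d/dx( y' / sqrt(1 + (y')^2) ) = 0  ⇒  y' / sqrt(1 + (y')^2) = const.
Hence y' is constant, so y(x) is affine.
Fitting the endpoints (-4, -2) and (6, 5):
    slope m = (5 − (-2)) / (6 − (-4)) = 7/10,
    intercept c = (-2) − m·(-4) = 4/5.
Extremal: y(x) = (7/10) x + 4/5.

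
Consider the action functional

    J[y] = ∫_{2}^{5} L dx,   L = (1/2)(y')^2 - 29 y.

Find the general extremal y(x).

The Lagrangian is L = (1/2)(y')^2 - 29 y.
∂L/∂y = -29.
∂L/∂y' = y'.
The Euler-Lagrange equation d/dx(∂L/∂y') − ∂L/∂y = 0 becomes:
    y'' + 29 = 0
General solution: y(x) = -(29/2) x^2 + A x + B, where A and B are arbitrary constants fixed by the endpoint conditions.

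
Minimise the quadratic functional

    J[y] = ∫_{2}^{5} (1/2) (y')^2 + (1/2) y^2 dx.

The Lagrangian is L = (1/2) (y')^2 + (1/2) y^2.
Compute ∂L/∂y = y, ∂L/∂y' = y'.
The Euler-Lagrange equation d/dx(∂L/∂y') − ∂L/∂y = 0 reduces to
    y'' − y = 0.
Its general solution is
    y(x) = A e^x + B e^(−x),
with A, B fixed by the endpoint conditions.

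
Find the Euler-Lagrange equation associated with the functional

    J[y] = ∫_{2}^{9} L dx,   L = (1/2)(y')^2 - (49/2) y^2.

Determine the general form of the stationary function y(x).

The Lagrangian is L = (1/2)(y')^2 - (49/2) y^2.
∂L/∂y = -49y.
∂L/∂y' = y'.
The Euler-Lagrange equation d/dx(∂L/∂y') − ∂L/∂y = 0 becomes:
    y'' + 49 y = 0
General solution: y(x) = A sin(7x) + B cos(7x), where A and B are arbitrary constants fixed by the endpoint conditions.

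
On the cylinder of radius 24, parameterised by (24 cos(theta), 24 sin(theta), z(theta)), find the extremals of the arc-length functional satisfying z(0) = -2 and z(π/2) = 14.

Parameterise the cylinder of radius R = 24 as
    r(θ) = (24 cos θ, 24 sin θ, z(θ)).
The arc-length element is
    ds = sqrt(576 + (dz/dθ)^2) dθ,
so the Lagrangian is L = sqrt(576 + z'^2).
L depends on z' only, not on z or θ, so ∂L/∂z = 0 and
    ∂L/∂z' = z' / sqrt(576 + z'^2).
The Euler-Lagrange equation gives
    d/dθ( z' / sqrt(576 + z'^2) ) = 0,
so z' is constant. Integrating once:
    z(θ) = a θ + b,
a helix on the cylinder (a straight line when the cylinder is unrolled). The constants a, b are determined by the endpoint conditions.
With endpoint conditions z(0) = -2 and z(π/2) = 14: from z(0) = b we get b = -2, and a·π/2 + -2 = 14 gives a = 32/π, so
    z(θ) = (32/π) θ − 2.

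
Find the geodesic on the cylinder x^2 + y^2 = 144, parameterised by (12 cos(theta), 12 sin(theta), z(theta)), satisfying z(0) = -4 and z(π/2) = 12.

Parameterise the cylinder of radius R = 12 as
    r(θ) = (12 cos θ, 12 sin θ, z(θ)).
The arc-length element is
    ds = sqrt(144 + (dz/dθ)^2) dθ,
so the Lagrangian is L = sqrt(144 + z'^2).
L depends on z' only, not on z or θ, so ∂L/∂z = 0 and
    ∂L/∂z' = z' / sqrt(144 + z'^2).
The Euler-Lagrange equation gives
    d/dθ( z' / sqrt(144 + z'^2) ) = 0,
so z' is constant. Integrating once:
    z(θ) = a θ + b,
a helix on the cylinder (a straight line when the cylinder is unrolled). The constants a, b are determined by the endpoint conditions.
With endpoint conditions z(0) = -4 and z(π/2) = 12: from z(0) = b we get b = -4, and a·π/2 + -4 = 12 gives a = 32/π, so
    z(θ) = (32/π) θ − 4.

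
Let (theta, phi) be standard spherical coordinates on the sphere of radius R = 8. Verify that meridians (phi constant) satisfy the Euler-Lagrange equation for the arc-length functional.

On the sphere of radius R = 8 with spherical coordinates (θ, φ), the induced metric is
    ds^2 = 64(dθ^2 + sin^2(θ) dφ^2).
Using θ as the parameter, the arc-length functional becomes
    J[φ] = ∫ 8 sqrt(1 + sin^2(θ) (dφ/dθ)^2) dθ.
So L = 8 sqrt(1 + sin^2(θ) φ'^2). Compute
    ∂L/∂φ = 0  (L has no explicit φ dependence),
    ∂L/∂φ' = 8 sin^2(θ) φ' / sqrt(1 + sin^2(θ) φ'^2).
For the candidate φ(θ) = c (constant), φ' = 0, so ∂L/∂φ' evaluated along the candidate vanishes, and ∂L/∂φ is identically zero. Hence
    d/dθ(∂L/∂φ') − ∂L/∂φ = 0
is satisfied. Therefore meridians φ = const are extremals of arc length — they are geodesics on the sphere.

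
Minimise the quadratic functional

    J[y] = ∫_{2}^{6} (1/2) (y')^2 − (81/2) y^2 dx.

The Lagrangian is L = (1/2) (y')^2 − (81/2) y^2.
Compute ∂L/∂y = -81y, ∂L/∂y' = y'.
The Euler-Lagrange equation d/dx(∂L/∂y') − ∂L/∂y = 0 reduces to
    y'' + 81 y = 0.
Its general solution is
    y(x) = A sin(9x) + B cos(9x),
with A, B fixed by the endpoint conditions.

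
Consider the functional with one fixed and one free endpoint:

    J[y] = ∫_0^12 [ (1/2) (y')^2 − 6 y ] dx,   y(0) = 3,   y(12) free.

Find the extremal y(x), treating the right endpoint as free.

The Lagrangian L = (1/2) (y')^2 − 6 y gives
    ∂L/∂y = −6,   ∂L/∂y' = y'.
Euler-Lagrange: d/dx(y') − (−6) = 0, i.e. y'' + 6 = 0, so
    y(x) = −(6/2) x^2 + C1 x + C2.
Fixed left endpoint y(0) = 3 ⇒ C2 = 3.
The right endpoint x = 12 is free, so the natural (transversality) condition is ∂L/∂y' |_{x=12} = 0, i.e. y'(12) = 0.
Compute y'(x) = −6 x + C1, so y'(12) = −72 + C1 = 0 ⇒ C1 = 72.
Therefore the extremal is
    y(x) = −3 x^2 + 72 x + 3.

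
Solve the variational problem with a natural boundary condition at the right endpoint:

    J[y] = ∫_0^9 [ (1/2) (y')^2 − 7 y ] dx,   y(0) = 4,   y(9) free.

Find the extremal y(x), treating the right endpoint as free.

The Lagrangian L = (1/2) (y')^2 − 7 y gives
    ∂L/∂y = −7,   ∂L/∂y' = y'.
Euler-Lagrange: d/dx(y') − (−7) = 0, i.e. y'' + 7 = 0, so
    y(x) = −(7/2) x^2 + C1 x + C2.
Fixed left endpoint y(0) = 4 ⇒ C2 = 4.
The right endpoint x = 9 is free, so the natural (transversality) condition is ∂L/∂y' |_{x=9} = 0, i.e. y'(9) = 0.
Compute y'(x) = −7 x + C1, so y'(9) = −63 + C1 = 0 ⇒ C1 = 63.
Therefore the extremal is
    y(x) = −(7/2) x^2 + 63 x + 4.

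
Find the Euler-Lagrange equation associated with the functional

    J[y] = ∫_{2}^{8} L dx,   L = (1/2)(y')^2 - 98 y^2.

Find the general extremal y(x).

The Lagrangian is L = (1/2)(y')^2 - 98 y^2.
∂L/∂y = -196y.
∂L/∂y' = y'.
The Euler-Lagrange equation d/dx(∂L/∂y') − ∂L/∂y = 0 becomes:
    y'' + 196 y = 0
General solution: y(x) = A sin(14x) + B cos(14x), where A and B are arbitrary constants fixed by the endpoint conditions.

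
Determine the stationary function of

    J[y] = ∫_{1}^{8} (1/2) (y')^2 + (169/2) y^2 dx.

The Lagrangian is L = (1/2) (y')^2 + (169/2) y^2.
Compute ∂L/∂y = 169y, ∂L/∂y' = y'.
The Euler-Lagrange equation d/dx(∂L/∂y') − ∂L/∂y = 0 reduces to
    y'' − 169 y = 0.
Its general solution is
    y(x) = A e^(13x) + B e^(−13x),
with A, B fixed by the endpoint conditions.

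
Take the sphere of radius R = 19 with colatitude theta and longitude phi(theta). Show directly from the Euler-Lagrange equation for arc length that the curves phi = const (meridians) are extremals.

On the sphere of radius R = 19 with spherical coordinates (θ, φ), the induced metric is
    ds^2 = 361(dθ^2 + sin^2(θ) dφ^2).
Using θ as the parameter, the arc-length functional becomes
    J[φ] = ∫ 19 sqrt(1 + sin^2(θ) (dφ/dθ)^2) dθ.
So L = 19 sqrt(1 + sin^2(θ) φ'^2). Compute
    ∂L/∂φ = 0  (L has no explicit φ dependence),
    ∂L/∂φ' = 19 sin^2(θ) φ' / sqrt(1 + sin^2(θ) φ'^2).
For the candidate φ(θ) = c (constant), φ' = 0, so ∂L/∂φ' evaluated along the candidate vanishes, and ∂L/∂φ is identically zero. Hence
    d/dθ(∂L/∂φ') − ∂L/∂φ = 0
is satisfied. Therefore meridians φ = const are extremals of arc length — they are geodesics on the sphere.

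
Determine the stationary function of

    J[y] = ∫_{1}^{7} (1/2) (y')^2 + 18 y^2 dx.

The Lagrangian is L = (1/2) (y')^2 + 18 y^2.
Compute ∂L/∂y = 36y, ∂L/∂y' = y'.
The Euler-Lagrange equation d/dx(∂L/∂y') − ∂L/∂y = 0 reduces to
    y'' − 36 y = 0.
Its general solution is
    y(x) = A e^(6x) + B e^(−6x),
with A, B fixed by the endpoint conditions.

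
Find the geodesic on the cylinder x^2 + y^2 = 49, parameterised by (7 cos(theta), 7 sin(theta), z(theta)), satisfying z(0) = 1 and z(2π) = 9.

Parameterise the cylinder of radius R = 7 as
    r(θ) = (7 cos θ, 7 sin θ, z(θ)).
The arc-length element is
    ds = sqrt(49 + (dz/dθ)^2) dθ,
so the Lagrangian is L = sqrt(49 + z'^2).
L depends on z' only, not on z or θ, so ∂L/∂z = 0 and
    ∂L/∂z' = z' / sqrt(49 + z'^2).
The Euler-Lagrange equation gives
    d/dθ( z' / sqrt(49 + z'^2) ) = 0,
so z' is constant. Integrating once:
    z(θ) = a θ + b,
a helix on the cylinder (a straight line when the cylinder is unrolled). The constants a, b are determined by the endpoint conditions.
With endpoint conditions z(0) = 1 and z(2π) = 9: from z(0) = b we get b = 1, and a·2π + 1 = 9 gives a = 4/π, so
    z(θ) = (4/π) θ + 1.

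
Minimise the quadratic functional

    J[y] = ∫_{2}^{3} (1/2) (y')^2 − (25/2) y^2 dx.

The Lagrangian is L = (1/2) (y')^2 − (25/2) y^2.
Compute ∂L/∂y = -25y, ∂L/∂y' = y'.
The Euler-Lagrange equation d/dx(∂L/∂y') − ∂L/∂y = 0 reduces to
    y'' + 25 y = 0.
Its general solution is
    y(x) = A sin(5x) + B cos(5x),
with A, B fixed by the endpoint conditions.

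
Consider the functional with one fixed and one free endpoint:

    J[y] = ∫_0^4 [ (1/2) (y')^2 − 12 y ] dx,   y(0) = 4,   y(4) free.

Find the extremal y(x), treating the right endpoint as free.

The Lagrangian L = (1/2) (y')^2 − 12 y gives
    ∂L/∂y = −12,   ∂L/∂y' = y'.
Euler-Lagrange: d/dx(y') − (−12) = 0, i.e. y'' + 12 = 0, so
    y(x) = −(12/2) x^2 + C1 x + C2.
Fixed left endpoint y(0) = 4 ⇒ C2 = 4.
The right endpoint x = 4 is free, so the natural (transversality) condition is ∂L/∂y' |_{x=4} = 0, i.e. y'(4) = 0.
Compute y'(x) = −12 x + C1, so y'(4) = −48 + C1 = 0 ⇒ C1 = 48.
Therefore the extremal is
    y(x) = −6 x^2 + 48 x + 4.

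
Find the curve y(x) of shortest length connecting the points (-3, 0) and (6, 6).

Arc-length functional: J[y] = ∫ sqrt(1 + (y')^2) dx.
Lagrangian L = sqrt(1 + (y')^2) has no explicit y dependence, so ∂L/∂y = 0 and the Euler-Lagrange equation gives
    d/dx( y' / sqrt(1 + (y')^2) ) = 0  ⇒  y' / sqrt(1 + (y')^2) = const.
Hence y' is constant, so y(x) is affine.
Fitting the endpoints (-3, 0) and (6, 6):
    slope m = (6 − 0) / (6 − (-3)) = 2/3,
    intercept c = 0 − m·(-3) = 2.
Extremal: y(x) = (2/3) x + 2.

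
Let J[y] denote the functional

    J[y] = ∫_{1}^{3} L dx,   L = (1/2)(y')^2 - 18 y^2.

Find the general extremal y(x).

The Lagrangian is L = (1/2)(y')^2 - 18 y^2.
∂L/∂y = -36y.
∂L/∂y' = y'.
The Euler-Lagrange equation d/dx(∂L/∂y') − ∂L/∂y = 0 becomes:
    y'' + 36 y = 0
General solution: y(x) = A sin(6x) + B cos(6x), where A and B are arbitrary constants fixed by the endpoint conditions.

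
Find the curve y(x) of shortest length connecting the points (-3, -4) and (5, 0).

Arc-length functional: J[y] = ∫ sqrt(1 + (y')^2) dx.
Lagrangian L = sqrt(1 + (y')^2) has no explicit y dependence, so ∂L/∂y = 0 and the Euler-Lagrange equation gives
    d/dx( y' / sqrt(1 + (y')^2) ) = 0  ⇒  y' / sqrt(1 + (y')^2) = const.
Hence y' is constant, so y(x) is affine.
Fitting the endpoints (-3, -4) and (5, 0):
    slope m = (0 − (-4)) / (5 − (-3)) = 1/2,
    intercept c = (-4) − m·(-3) = -5/2.
Extremal: y(x) = (1/2) x - 5/2.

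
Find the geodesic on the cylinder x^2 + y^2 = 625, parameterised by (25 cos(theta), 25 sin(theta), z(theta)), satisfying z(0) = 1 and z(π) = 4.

Parameterise the cylinder of radius R = 25 as
    r(θ) = (25 cos θ, 25 sin θ, z(θ)).
The arc-length element is
    ds = sqrt(625 + (dz/dθ)^2) dθ,
so the Lagrangian is L = sqrt(625 + z'^2).
L depends on z' only, not on z or θ, so ∂L/∂z = 0 and
    ∂L/∂z' = z' / sqrt(625 + z'^2).
The Euler-Lagrange equation gives
    d/dθ( z' / sqrt(625 + z'^2) ) = 0,
so z' is constant. Integrating once:
    z(θ) = a θ + b,
a helix on the cylinder (a straight line when the cylinder is unrolled). The constants a, b are determined by the endpoint conditions.
With endpoint conditions z(0) = 1 and z(π) = 4: from z(0) = b we get b = 1, and a·π + 1 = 4 gives a = 3/π, so
    z(θ) = (3/π) θ + 1.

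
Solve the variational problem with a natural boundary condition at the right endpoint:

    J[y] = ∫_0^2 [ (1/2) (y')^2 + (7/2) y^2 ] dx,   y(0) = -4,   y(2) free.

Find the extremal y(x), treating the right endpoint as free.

The Lagrangian L = (1/2) (y')^2 + (7/2) y^2 gives
    ∂L/∂y = 7 y,   ∂L/∂y' = y'.
Euler-Lagrange: y'' − 7 y = 0.
With k = sqrt(7), the general solution is
    y(x) = A cosh(sqrt(7) x) + B sinh(sqrt(7) x).
Fixed left endpoint y(0) = -4 ⇒ A = -4.
The right endpoint x = 2 is free, so the natural (transversality) condition is ∂L/∂y' |_{x=2} = 0, i.e. y'(2) = 0.
Compute y'(x) = A k sinh(k x) + B k cosh(k x), so
    y'(2) = A k sinh(k·2) + B k cosh(k·2) = 0
    ⇒ B = −A tanh(k·2) = 4 tanh(sqrt(7)·2).
Therefore the extremal is
    y(x) = −4 cosh(sqrt(7) x) + 4 tanh(sqrt(7)·2) sinh(sqrt(7) x).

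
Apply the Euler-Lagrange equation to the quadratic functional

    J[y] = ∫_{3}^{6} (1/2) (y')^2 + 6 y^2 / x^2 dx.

The Lagrangian is L = (1/2) (y')^2 + 6 y^2 / x^2.
Compute ∂L/∂y = 12y/x^2, ∂L/∂y' = y'.
The Euler-Lagrange equation d/dx(∂L/∂y') − ∂L/∂y = 0 reduces to
    y'' − 12/x^2 · y = 0  (x > 0).
Its general solution is
    y(x) = A x^4 + B x^(-3),
with A, B fixed by the endpoint conditions.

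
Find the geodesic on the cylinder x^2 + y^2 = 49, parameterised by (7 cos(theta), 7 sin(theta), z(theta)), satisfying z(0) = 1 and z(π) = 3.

Parameterise the cylinder of radius R = 7 as
    r(θ) = (7 cos θ, 7 sin θ, z(θ)).
The arc-length element is
    ds = sqrt(49 + (dz/dθ)^2) dθ,
so the Lagrangian is L = sqrt(49 + z'^2).
L depends on z' only, not on z or θ, so ∂L/∂z = 0 and
    ∂L/∂z' = z' / sqrt(49 + z'^2).
The Euler-Lagrange equation gives
    d/dθ( z' / sqrt(49 + z'^2) ) = 0,
so z' is constant. Integrating once:
    z(θ) = a θ + b,
a helix on the cylinder (a straight line when the cylinder is unrolled). The constants a, b are determined by the endpoint conditions.
With endpoint conditions z(0) = 1 and z(π) = 3: from z(0) = b we get b = 1, and a·π + 1 = 3 gives a = 2/π, so
    z(θ) = (2/π) θ + 1.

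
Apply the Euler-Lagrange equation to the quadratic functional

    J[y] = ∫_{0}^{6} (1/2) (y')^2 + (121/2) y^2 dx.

The Lagrangian is L = (1/2) (y')^2 + (121/2) y^2.
Compute ∂L/∂y = 121y, ∂L/∂y' = y'.
The Euler-Lagrange equation d/dx(∂L/∂y') − ∂L/∂y = 0 reduces to
    y'' − 121 y = 0.
Its general solution is
    y(x) = A e^(11x) + B e^(−11x),
with A, B fixed by the endpoint conditions.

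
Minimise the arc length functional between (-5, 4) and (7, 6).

Arc-length functional: J[y] = ∫ sqrt(1 + (y')^2) dx.
Lagrangian L = sqrt(1 + (y')^2) has no explicit y dependence, so ∂L/∂y = 0 and the Euler-Lagrange equation gives
    d/dx( y' / sqrt(1 + (y')^2) ) = 0  ⇒  y' / sqrt(1 + (y')^2) = const.
Hence y' is constant, so y(x) is affine.
Fitting the endpoints (-5, 4) and (7, 6):
    slope m = (6 − 4) / (7 − (-5)) = 1/6,
    intercept c = 4 − m·(-5) = 29/6.
Extremal: y(x) = (1/6) x + 29/6.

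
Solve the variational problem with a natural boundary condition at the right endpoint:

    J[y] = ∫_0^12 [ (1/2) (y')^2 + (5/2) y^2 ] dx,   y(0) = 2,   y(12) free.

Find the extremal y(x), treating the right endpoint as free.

The Lagrangian L = (1/2) (y')^2 + (5/2) y^2 gives
    ∂L/∂y = 5 y,   ∂L/∂y' = y'.
Euler-Lagrange: y'' − 5 y = 0.
With k = sqrt(5), the general solution is
    y(x) = A cosh(sqrt(5) x) + B sinh(sqrt(5) x).
Fixed left endpoint y(0) = 2 ⇒ A = 2.
The right endpoint x = 12 is free, so the natural (transversality) condition is ∂L/∂y' |_{x=12} = 0, i.e. y'(12) = 0.
Compute y'(x) = A k sinh(k x) + B k cosh(k x), so
    y'(12) = A k sinh(k·12) + B k cosh(k·12) = 0
    ⇒ B = −A tanh(k·12) = − 2 tanh(sqrt(5)·12).
Therefore the extremal is
    y(x) = 2 cosh(sqrt(5) x) − 2 tanh(sqrt(5)·12) sinh(sqrt(5) x).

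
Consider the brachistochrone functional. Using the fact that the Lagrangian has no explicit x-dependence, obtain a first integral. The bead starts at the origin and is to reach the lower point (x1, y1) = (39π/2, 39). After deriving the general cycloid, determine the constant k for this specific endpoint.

The Lagrangian L = sqrt((1 + y'^2) / y) has no explicit x dependence, so the Beltrami identity applies:
    L − y' ∂L/∂y' = C.
Compute ∂L/∂y' = y' / sqrt(y (1 + y'^2)).
Substitute:
    sqrt((1 + y'^2)/y) − y'·y' / sqrt(y (1 + y'^2))
    = (1 + y'^2) / sqrt(y (1 + y'^2)) − y'^2 / sqrt(y (1 + y'^2))
    = 1 / sqrt(y (1 + y'^2)) = C.
Squaring and rearranging gives the first integral
    y (1 + y'^2) = 1/C^2 =: k   (constant).
Solving this first-order ODE by the substitution
    y = (k/2)(1 − cos θ)
yields the cycloid parameterisation
    x(θ) = (k/2)(θ − sin θ),   y(θ) = (k/2)(1 − cos θ).
The constant k is fixed by the endpoint condition.
Now fit the given lower endpoint (x1, y1) = (39π/2, 39). At the bottom of the first arch (θ = π), the parametric equations give
    y(π) = (k/2)(1 − cos π) = k,
    x(π) = (k/2)(π − sin π) = kπ/2.
Matching y(π) = 39 gives k = 39, consistent with x(π) = 39π/2. Therefore the specific cycloid is
    x(θ) = (39/2)(θ − sin θ),   y(θ) = (39/2)(1 − cos θ).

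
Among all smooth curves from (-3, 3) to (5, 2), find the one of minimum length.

Arc-length functional: J[y] = ∫ sqrt(1 + (y')^2) dx.
Lagrangian L = sqrt(1 + (y')^2) has no explicit y dependence, so ∂L/∂y = 0 and the Euler-Lagrange equation gives
    d/dx( y' / sqrt(1 + (y')^2) ) = 0  ⇒  y' / sqrt(1 + (y')^2) = const.
Hence y' is constant, so y(x) is affine.
Fitting the endpoints (-3, 3) and (5, 2):
    slope m = (2 − 3) / (5 − (-3)) = -1/8,
    intercept c = 3 − m·(-3) = 21/8.
Extremal: y(x) = (-1/8) x + 21/8.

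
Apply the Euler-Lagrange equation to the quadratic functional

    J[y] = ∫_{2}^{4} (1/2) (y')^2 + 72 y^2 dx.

The Lagrangian is L = (1/2) (y')^2 + 72 y^2.
Compute ∂L/∂y = 144y, ∂L/∂y' = y'.
The Euler-Lagrange equation d/dx(∂L/∂y') − ∂L/∂y = 0 reduces to
    y'' − 144 y = 0.
Its general solution is
    y(x) = A e^(12x) + B e^(−12x),
with A, B fixed by the endpoint conditions.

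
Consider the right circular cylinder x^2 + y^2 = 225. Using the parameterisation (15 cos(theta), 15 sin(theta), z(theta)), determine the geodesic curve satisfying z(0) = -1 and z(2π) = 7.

Parameterise the cylinder of radius R = 15 as
    r(θ) = (15 cos θ, 15 sin θ, z(θ)).
The arc-length element is
    ds = sqrt(225 + (dz/dθ)^2) dθ,
so the Lagrangian is L = sqrt(225 + z'^2).
L depends on z' only, not on z or θ, so ∂L/∂z = 0 and
    ∂L/∂z' = z' / sqrt(225 + z'^2).
The Euler-Lagrange equation gives
    d/dθ( z' / sqrt(225 + z'^2) ) = 0,
so z' is constant. Integrating once:
    z(θ) = a θ + b,
a helix on the cylinder (a straight line when the cylinder is unrolled). The constants a, b are determined by the endpoint conditions.
With endpoint conditions z(0) = -1 and z(2π) = 7: from z(0) = b we get b = -1, and a·2π + -1 = 7 gives a = 4/π, so
    z(θ) = (4/π) θ − 1.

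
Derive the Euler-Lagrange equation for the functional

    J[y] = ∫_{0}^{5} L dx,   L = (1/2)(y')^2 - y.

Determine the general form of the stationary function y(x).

The Lagrangian is L = (1/2)(y')^2 - y.
∂L/∂y = -1.
∂L/∂y' = y'.
The Euler-Lagrange equation d/dx(∂L/∂y') − ∂L/∂y = 0 becomes:
    y'' + 1 = 0
General solution: y(x) = -x^2/2 + A x + B, where A and B are arbitrary constants fixed by the endpoint conditions.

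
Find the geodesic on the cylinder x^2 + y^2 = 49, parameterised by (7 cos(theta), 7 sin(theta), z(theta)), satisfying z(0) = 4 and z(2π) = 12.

Parameterise the cylinder of radius R = 7 as
    r(θ) = (7 cos θ, 7 sin θ, z(θ)).
The arc-length element is
    ds = sqrt(49 + (dz/dθ)^2) dθ,
so the Lagrangian is L = sqrt(49 + z'^2).
L depends on z' only, not on z or θ, so ∂L/∂z = 0 and
    ∂L/∂z' = z' / sqrt(49 + z'^2).
The Euler-Lagrange equation gives
    d/dθ( z' / sqrt(49 + z'^2) ) = 0,
so z' is constant. Integrating once:
    z(θ) = a θ + b,
a helix on the cylinder (a straight line when the cylinder is unrolled). The constants a, b are determined by the endpoint conditions.
With endpoint conditions z(0) = 4 and z(2π) = 12: from z(0) = b we get b = 4, and a·2π + 4 = 12 gives a = 4/π, so
    z(θ) = (4/π) θ + 4.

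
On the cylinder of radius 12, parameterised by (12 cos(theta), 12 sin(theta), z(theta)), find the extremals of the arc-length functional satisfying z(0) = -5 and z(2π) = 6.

Parameterise the cylinder of radius R = 12 as
    r(θ) = (12 cos θ, 12 sin θ, z(θ)).
The arc-length element is
    ds = sqrt(144 + (dz/dθ)^2) dθ,
so the Lagrangian is L = sqrt(144 + z'^2).
L depends on z' only, not on z or θ, so ∂L/∂z = 0 and
    ∂L/∂z' = z' / sqrt(144 + z'^2).
The Euler-Lagrange equation gives
    d/dθ( z' / sqrt(144 + z'^2) ) = 0,
so z' is constant. Integrating once:
    z(θ) = a θ + b,
a helix on the cylinder (a straight line when the cylinder is unrolled). The constants a, b are determined by the endpoint conditions.
With endpoint conditions z(0) = -5 and z(2π) = 6: from z(0) = b we get b = -5, and a·2π + -5 = 6 gives a = 11/(2π), so
    z(θ) = (11/(2π)) θ − 5.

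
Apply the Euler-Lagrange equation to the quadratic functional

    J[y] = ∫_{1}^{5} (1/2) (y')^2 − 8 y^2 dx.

The Lagrangian is L = (1/2) (y')^2 − 8 y^2.
Compute ∂L/∂y = -16y, ∂L/∂y' = y'.
The Euler-Lagrange equation d/dx(∂L/∂y') − ∂L/∂y = 0 reduces to
    y'' + 16 y = 0.
Its general solution is
    y(x) = A sin(4x) + B cos(4x),
with A, B fixed by the endpoint conditions.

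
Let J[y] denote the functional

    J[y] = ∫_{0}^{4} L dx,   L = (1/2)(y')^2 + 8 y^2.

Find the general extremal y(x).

The Lagrangian is L = (1/2)(y')^2 + 8 y^2.
∂L/∂y = 16y.
∂L/∂y' = y'.
The Euler-Lagrange equation d/dx(∂L/∂y') − ∂L/∂y = 0 becomes:
    y'' - 16 y = 0
General solution: y(x) = A e^(4x) + B e^(-4x), where A and B are arbitrary constants fixed by the endpoint conditions.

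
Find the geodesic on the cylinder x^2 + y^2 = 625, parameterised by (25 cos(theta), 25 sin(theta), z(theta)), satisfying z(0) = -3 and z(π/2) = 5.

Parameterise the cylinder of radius R = 25 as
    r(θ) = (25 cos θ, 25 sin θ, z(θ)).
The arc-length element is
    ds = sqrt(625 + (dz/dθ)^2) dθ,
so the Lagrangian is L = sqrt(625 + z'^2).
L depends on z' only, not on z or θ, so ∂L/∂z = 0 and
    ∂L/∂z' = z' / sqrt(625 + z'^2).
The Euler-Lagrange equation gives
    d/dθ( z' / sqrt(625 + z'^2) ) = 0,
so z' is constant. Integrating once:
    z(θ) = a θ + b,
a helix on the cylinder (a straight line when the cylinder is unrolled). The constants a, b are determined by the endpoint conditions.
With endpoint conditions z(0) = -3 and z(π/2) = 5: from z(0) = b we get b = -3, and a·π/2 + -3 = 5 gives a = 16/π, so
    z(θ) = (16/π) θ − 3.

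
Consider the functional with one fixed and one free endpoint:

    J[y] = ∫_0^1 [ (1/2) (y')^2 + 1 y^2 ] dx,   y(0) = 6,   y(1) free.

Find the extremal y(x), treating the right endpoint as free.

The Lagrangian L = (1/2) (y')^2 + 1 y^2 gives
    ∂L/∂y = 2 y,   ∂L/∂y' = y'.
Euler-Lagrange: y'' − 2 y = 0.
With k = sqrt(2), the general solution is
    y(x) = A cosh(sqrt(2) x) + B sinh(sqrt(2) x).
Fixed left endpoint y(0) = 6 ⇒ A = 6.
The right endpoint x = 1 is free, so the natural (transversality) condition is ∂L/∂y' |_{x=1} = 0, i.e. y'(1) = 0.
Compute y'(x) = A k sinh(k x) + B k cosh(k x), so
    y'(1) = A k sinh(k·1) + B k cosh(k·1) = 0
    ⇒ B = −A tanh(k·1) = − 6 tanh(sqrt(2)·1).
Therefore the extremal is
    y(x) = 6 cosh(sqrt(2) x) − 6 tanh(sqrt(2)·1) sinh(sqrt(2) x).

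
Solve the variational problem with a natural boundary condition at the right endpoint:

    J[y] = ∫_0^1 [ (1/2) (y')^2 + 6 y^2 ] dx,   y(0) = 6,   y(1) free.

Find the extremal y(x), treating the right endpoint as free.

The Lagrangian L = (1/2) (y')^2 + 6 y^2 gives
    ∂L/∂y = 12 y,   ∂L/∂y' = y'.
Euler-Lagrange: y'' − 12 y = 0.
With k = sqrt(12), the general solution is
    y(x) = A cosh(sqrt(12) x) + B sinh(sqrt(12) x).
Fixed left endpoint y(0) = 6 ⇒ A = 6.
The right endpoint x = 1 is free, so the natural (transversality) condition is ∂L/∂y' |_{x=1} = 0, i.e. y'(1) = 0.
Compute y'(x) = A k sinh(k x) + B k cosh(k x), so
    y'(1) = A k sinh(k·1) + B k cosh(k·1) = 0
    ⇒ B = −A tanh(k·1) = − 6 tanh(sqrt(12)·1).
Therefore the extremal is
    y(x) = 6 cosh(sqrt(12) x) − 6 tanh(sqrt(12)·1) sinh(sqrt(12) x).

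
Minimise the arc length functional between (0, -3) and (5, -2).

Arc-length functional: J[y] = ∫ sqrt(1 + (y')^2) dx.
Lagrangian L = sqrt(1 + (y')^2) has no explicit y dependence, so ∂L/∂y = 0 and the Euler-Lagrange equation gives
    d/dx( y' / sqrt(1 + (y')^2) ) = 0  ⇒  y' / sqrt(1 + (y')^2) = const.
Hence y' is constant, so y(x) is affine.
Fitting the endpoints (0, -3) and (5, -2):
    slope m = ((-2) − (-3)) / (5 − 0) = 1/5,
    intercept c = (-3) − m·0 = -3.
Extremal: y(x) = (1/5) x - 3.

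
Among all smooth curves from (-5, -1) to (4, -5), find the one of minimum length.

Arc-length functional: J[y] = ∫ sqrt(1 + (y')^2) dx.
Lagrangian L = sqrt(1 + (y')^2) has no explicit y dependence, so ∂L/∂y = 0 and the Euler-Lagrange equation gives
    d/dx( y' / sqrt(1 + (y')^2) ) = 0  ⇒  y' / sqrt(1 + (y')^2) = const.
Hence y' is constant, so y(x) is affine.
Fitting the endpoints (-5, -1) and (4, -5):
    slope m = ((-5) − (-1)) / (4 − (-5)) = -4/9,
    intercept c = (-1) − m·(-5) = -29/9.
Extremal: y(x) = (-4/9) x - 29/9.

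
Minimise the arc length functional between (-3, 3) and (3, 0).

Arc-length functional: J[y] = ∫ sqrt(1 + (y')^2) dx.
Lagrangian L = sqrt(1 + (y')^2) has no explicit y dependence, so ∂L/∂y = 0 and the Euler-Lagrange equation gives
    d/dx( y' / sqrt(1 + (y')^2) ) = 0  ⇒  y' / sqrt(1 + (y')^2) = const.
Hence y' is constant, so y(x) is affine.
Fitting the endpoints (-3, 3) and (3, 0):
    slope m = (0 − 3) / (3 − (-3)) = -1/2,
    intercept c = 3 − m·(-3) = 3/2.
Extremal: y(x) = (-1/2) x + 3/2.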